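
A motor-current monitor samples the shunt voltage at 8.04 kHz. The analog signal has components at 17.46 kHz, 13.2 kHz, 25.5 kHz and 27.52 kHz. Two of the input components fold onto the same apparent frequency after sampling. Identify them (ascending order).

fs/2 = 4.02 kHz.
17.46 kHz mod fs = 1.38 kHz.
1.38 kHz ≤ fs/2 = 4.02 kHz, appears at 1.38 kHz.
13.2 kHz mod fs = 5.16 kHz.
5.16 kHz > fs/2 = 4.02 kHz, folds to fs − 5.16 kHz = 2.88 kHz.
25.5 kHz mod fs = 1.38 kHz.
1.38 kHz ≤ fs/2 = 4.02 kHz, appears at 1.38 kHz.
27.52 kHz mod fs = 3.4 kHz.
3.4 kHz ≤ fs/2 = 4.02 kHz, appears at 3.4 kHz.
17.46 kHz and 25.5 kHz both map to 1.38 kHz.

17.46 kHz, 25.5 kHz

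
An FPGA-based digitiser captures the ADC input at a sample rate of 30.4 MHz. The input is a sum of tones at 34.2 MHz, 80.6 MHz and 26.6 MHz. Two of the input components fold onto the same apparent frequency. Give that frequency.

3.8 MHz

fs/2 = 15.2 MHz.
34.2 MHz mod fs = 3.8 MHz.
3.8 MHz ≤ fs/2 = 15.2 MHz, appears at 3.8 MHz.
80.6 MHz mod fs = 19.8 MHz.
19.8 MHz > fs/2 = 15.2 MHz, folds to fs − 19.8 MHz = 10.6 MHz.
26.6 MHz > fs/2 = 15.2 MHz, folds to fs − 26.6 MHz = 3.8 MHz.
26.6 MHz and 34.2 MHz both map to 3.8 MHz.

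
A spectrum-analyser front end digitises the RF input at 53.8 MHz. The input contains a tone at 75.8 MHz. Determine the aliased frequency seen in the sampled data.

75.8 MHz mod fs = 22 MHz.
22 MHz ≤ fs/2 = 26.9 MHz, appears at 22 MHz.

22 MHz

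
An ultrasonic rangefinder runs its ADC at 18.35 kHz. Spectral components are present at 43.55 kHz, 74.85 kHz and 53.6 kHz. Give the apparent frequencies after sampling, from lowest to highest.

fs/2 = 9.175 kHz.
43.55 kHz mod fs = 6.85 kHz.
6.85 kHz ≤ fs/2 = 9.175 kHz, appears at 6.85 kHz.
74.85 kHz mod fs = 1.45 kHz.
1.45 kHz ≤ fs/2 = 9.175 kHz, appears at 1.45 kHz.
53.6 kHz mod fs = 16.9 kHz.
16.9 kHz > fs/2 = 9.175 kHz, folds to fs − 16.9 kHz = 1.45 kHz.
Distinct values: {1.45 kHz, 6.85 kHz}.

1.45 kHz, 6.85 kHz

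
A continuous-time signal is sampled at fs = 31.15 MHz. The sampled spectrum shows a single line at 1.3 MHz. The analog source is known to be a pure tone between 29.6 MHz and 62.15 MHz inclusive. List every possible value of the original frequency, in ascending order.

Frequencies that alias to 1.3 MHz are k·fs ± 1.3 MHz for integer k ≥ 0.
k=0: 1.3 MHz.
k=1: 29.85 MHz, 32.45 MHz.
k=2: 61 MHz, 63.6 MHz.
k=3: 92.15 MHz, 94.75 MHz.
Within [29.6 MHz, 62.15 MHz]: 29.85 MHz, 32.45 MHz, 61 MHz.

29.85 MHz, 32.45 MHz, 61 MHz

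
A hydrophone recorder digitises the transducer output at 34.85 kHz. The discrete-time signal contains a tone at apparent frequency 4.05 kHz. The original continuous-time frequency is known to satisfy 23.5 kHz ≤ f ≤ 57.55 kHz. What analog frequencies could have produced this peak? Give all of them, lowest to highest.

30.8 kHz, 38.9 kHz

Frequencies that alias to 4.05 kHz are k·fs ± 4.05 kHz for integer k ≥ 0.
k=0: 4.05 kHz.
k=1: 30.8 kHz, 38.9 kHz.
k=2: 65.65 kHz, 73.75 kHz.
Within [23.5 kHz, 57.55 kHz]: 30.8 kHz, 38.9 kHz.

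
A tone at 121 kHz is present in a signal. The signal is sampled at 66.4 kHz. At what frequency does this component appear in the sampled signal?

11.8 kHz

121 kHz mod fs = 54.6 kHz.
54.6 kHz > fs/2 = 33.2 kHz, folds to fs − 54.6 kHz = 11.8 kHz.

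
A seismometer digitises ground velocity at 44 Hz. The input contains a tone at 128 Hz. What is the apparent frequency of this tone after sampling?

128 Hz mod fs = 40 Hz.
40 Hz > fs/2 = 22 Hz, folds to fs − 40 Hz = 4 Hz.

4 Hz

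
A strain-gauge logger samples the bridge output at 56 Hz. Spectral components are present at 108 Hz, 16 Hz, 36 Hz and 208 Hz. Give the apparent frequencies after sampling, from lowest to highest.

fs/2 = 28 Hz.
108 Hz mod fs = 52 Hz.
52 Hz > fs/2 = 28 Hz, folds to fs − 52 Hz = 4 Hz.
16 Hz ≤ fs/2 = 28 Hz, passes unchanged.
36 Hz > fs/2 = 28 Hz, folds to fs − 36 Hz = 20 Hz.
208 Hz mod fs = 40 Hz.
40 Hz > fs/2 = 28 Hz, folds to fs − 40 Hz = 16 Hz.
Distinct values: {4 Hz, 16 Hz, 20 Hz}.

4 Hz, 16 Hz, 20 Hz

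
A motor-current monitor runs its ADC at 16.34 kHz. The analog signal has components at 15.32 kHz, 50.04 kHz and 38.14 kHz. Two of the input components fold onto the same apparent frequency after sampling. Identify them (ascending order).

15.32 kHz, 50.04 kHz

fs/2 = 8.17 kHz.
15.32 kHz > fs/2 = 8.17 kHz, folds to fs − 15.32 kHz = 1.02 kHz.
50.04 kHz mod fs = 1.02 kHz.
1.02 kHz ≤ fs/2 = 8.17 kHz, appears at 1.02 kHz.
38.14 kHz mod fs = 5.46 kHz.
5.46 kHz ≤ fs/2 = 8.17 kHz, appears at 5.46 kHz.
15.32 kHz and 50.04 kHz both map to 1.02 kHz.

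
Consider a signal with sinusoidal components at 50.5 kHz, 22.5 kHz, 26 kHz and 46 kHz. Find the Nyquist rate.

101 kHz

Highest-frequency component: 50.5 kHz.
Nyquist rate = 2 × 50.5 kHz = 101 kHz.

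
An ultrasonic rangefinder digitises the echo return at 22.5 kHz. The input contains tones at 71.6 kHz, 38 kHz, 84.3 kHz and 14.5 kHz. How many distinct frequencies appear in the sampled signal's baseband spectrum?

fs/2 = 11.25 kHz.
71.6 kHz mod fs = 4.1 kHz.
4.1 kHz ≤ fs/2 = 11.25 kHz, appears at 4.1 kHz.
38 kHz mod fs = 15.5 kHz.
15.5 kHz > fs/2 = 11.25 kHz, folds to fs − 15.5 kHz = 7 kHz.
84.3 kHz mod fs = 16.8 kHz.
16.8 kHz > fs/2 = 11.25 kHz, folds to fs − 16.8 kHz = 5.7 kHz.
14.5 kHz > fs/2 = 11.25 kHz, folds to fs − 14.5 kHz = 8 kHz.
Distinct values: {4.1 kHz, 5.7 kHz, 7 kHz, 8 kHz} → 4.

4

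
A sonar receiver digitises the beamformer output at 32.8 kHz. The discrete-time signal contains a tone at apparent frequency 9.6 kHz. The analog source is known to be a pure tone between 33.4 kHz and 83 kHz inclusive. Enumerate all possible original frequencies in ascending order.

42.4 kHz, 56 kHz, 75.2 kHz

Frequencies that alias to 9.6 kHz are k·fs ± 9.6 kHz for integer k ≥ 0.
k=0: 9.6 kHz.
k=1: 23.2 kHz, 42.4 kHz.
k=2: 56 kHz, 75.2 kHz.
k=3: 88.8 kHz, 108 kHz.
Within [33.4 kHz, 83 kHz]: 42.4 kHz, 56 kHz, 75.2 kHz.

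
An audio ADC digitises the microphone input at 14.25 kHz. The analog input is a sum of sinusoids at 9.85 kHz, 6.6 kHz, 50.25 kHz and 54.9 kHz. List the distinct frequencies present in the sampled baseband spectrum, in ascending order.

2.1 kHz, 4.4 kHz, 6.6 kHz, 6.75 kHz

fs/2 = 7.125 kHz.
9.85 kHz > fs/2 = 7.125 kHz, folds to fs − 9.85 kHz = 4.4 kHz.
6.6 kHz ≤ fs/2 = 7.125 kHz, passes unchanged.
50.25 kHz mod fs = 7.5 kHz.
7.5 kHz > fs/2 = 7.125 kHz, folds to fs − 7.5 kHz = 6.75 kHz.
54.9 kHz mod fs = 12.15 kHz.
12.15 kHz > fs/2 = 7.125 kHz, folds to fs − 12.15 kHz = 2.1 kHz.
Distinct values: {2.1 kHz, 4.4 kHz, 6.6 kHz, 6.75 kHz}.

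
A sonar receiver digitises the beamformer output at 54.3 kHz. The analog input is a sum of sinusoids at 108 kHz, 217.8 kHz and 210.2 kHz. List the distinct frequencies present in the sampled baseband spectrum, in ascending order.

0.6 kHz, 7 kHz

fs/2 = 27.15 kHz.
108 kHz mod fs = 53.7 kHz.
53.7 kHz > fs/2 = 27.15 kHz, folds to fs − 53.7 kHz = 0.6 kHz.
217.8 kHz mod fs = 0.6 kHz.
0.6 kHz ≤ fs/2 = 27.15 kHz, appears at 0.6 kHz.
210.2 kHz mod fs = 47.3 kHz.
47.3 kHz > fs/2 = 27.15 kHz, folds to fs − 47.3 kHz = 7 kHz.
Distinct values: {0.6 kHz, 7 kHz}.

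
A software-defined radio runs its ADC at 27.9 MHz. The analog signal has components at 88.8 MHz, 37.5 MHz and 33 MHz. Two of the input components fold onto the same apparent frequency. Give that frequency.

5.1 MHz

fs/2 = 13.95 MHz.
88.8 MHz mod fs = 5.1 MHz.
5.1 MHz ≤ fs/2 = 13.95 MHz, appears at 5.1 MHz.
37.5 MHz mod fs = 9.6 MHz.
9.6 MHz ≤ fs/2 = 13.95 MHz, appears at 9.6 MHz.
33 MHz mod fs = 5.1 MHz.
5.1 MHz ≤ fs/2 = 13.95 MHz, appears at 5.1 MHz.
33 MHz and 88.8 MHz both map to 5.1 MHz.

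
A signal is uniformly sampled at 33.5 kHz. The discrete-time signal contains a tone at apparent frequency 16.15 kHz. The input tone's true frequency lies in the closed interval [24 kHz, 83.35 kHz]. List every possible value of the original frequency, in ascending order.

49.65 kHz, 50.85 kHz, 83.15 kHz

Frequencies that alias to 16.15 kHz are k·fs ± 16.15 kHz for integer k ≥ 0.
k=0: 16.15 kHz.
k=1: 17.35 kHz, 49.65 kHz.
k=2: 50.85 kHz, 83.15 kHz.
k=3: 84.35 kHz, 116.65 kHz.
Within [24 kHz, 83.35 kHz]: 49.65 kHz, 50.85 kHz, 83.15 kHz.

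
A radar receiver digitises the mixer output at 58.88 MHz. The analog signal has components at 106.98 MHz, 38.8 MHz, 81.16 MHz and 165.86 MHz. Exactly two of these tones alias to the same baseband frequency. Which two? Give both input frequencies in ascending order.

106.98 MHz, 165.86 MHz

fs/2 = 29.44 MHz.
106.98 MHz mod fs = 48.1 MHz.
48.1 MHz > fs/2 = 29.44 MHz, folds to fs − 48.1 MHz = 10.78 MHz.
38.8 MHz > fs/2 = 29.44 MHz, folds to fs − 38.8 MHz = 20.08 MHz.
81.16 MHz mod fs = 22.28 MHz.
22.28 MHz ≤ fs/2 = 29.44 MHz, appears at 22.28 MHz.
165.86 MHz mod fs = 48.1 MHz.
48.1 MHz > fs/2 = 29.44 MHz, folds to fs − 48.1 MHz = 10.78 MHz.
106.98 MHz and 165.86 MHz both map to 10.78 MHz.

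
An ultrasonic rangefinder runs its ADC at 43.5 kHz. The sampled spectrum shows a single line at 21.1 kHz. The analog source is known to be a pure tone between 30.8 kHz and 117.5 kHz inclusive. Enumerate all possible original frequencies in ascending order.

64.6 kHz, 65.9 kHz, 108.1 kHz, 109.4 kHz

Frequencies that alias to 21.1 kHz are k·fs ± 21.1 kHz for integer k ≥ 0.
k=0: 21.1 kHz.
k=1: 22.4 kHz, 64.6 kHz.
k=2: 65.9 kHz, 108.1 kHz.
k=3: 109.4 kHz, 151.6 kHz.
k=4: 152.9 kHz, 195.1 kHz.
Within [30.8 kHz, 117.5 kHz]: 64.6 kHz, 65.9 kHz, 108.1 kHz, 109.4 kHz.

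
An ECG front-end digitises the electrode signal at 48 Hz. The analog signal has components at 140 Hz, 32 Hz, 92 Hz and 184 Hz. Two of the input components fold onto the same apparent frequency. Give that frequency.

fs/2 = 24 Hz.
140 Hz mod fs = 44 Hz.
44 Hz > fs/2 = 24 Hz, folds to fs − 44 Hz = 4 Hz.
32 Hz > fs/2 = 24 Hz, folds to fs − 32 Hz = 16 Hz.
92 Hz mod fs = 44 Hz.
44 Hz > fs/2 = 24 Hz, folds to fs − 44 Hz = 4 Hz.
184 Hz mod fs = 40 Hz.
40 Hz > fs/2 = 24 Hz, folds to fs − 40 Hz = 8 Hz.
92 Hz and 140 Hz both map to 4 Hz.

4 Hz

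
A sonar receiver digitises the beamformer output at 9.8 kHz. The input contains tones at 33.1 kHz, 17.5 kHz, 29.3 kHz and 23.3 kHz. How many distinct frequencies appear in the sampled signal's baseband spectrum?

fs/2 = 4.9 kHz.
33.1 kHz mod fs = 3.7 kHz.
3.7 kHz ≤ fs/2 = 4.9 kHz, appears at 3.7 kHz.
17.5 kHz mod fs = 7.7 kHz.
7.7 kHz > fs/2 = 4.9 kHz, folds to fs − 7.7 kHz = 2.1 kHz.
29.3 kHz mod fs = 9.7 kHz.
9.7 kHz > fs/2 = 4.9 kHz, folds to fs − 9.7 kHz = 0.1 kHz.
23.3 kHz mod fs = 3.7 kHz.
3.7 kHz ≤ fs/2 = 4.9 kHz, appears at 3.7 kHz.
Distinct values: {0.1 kHz, 2.1 kHz, 3.7 kHz} → 3.

3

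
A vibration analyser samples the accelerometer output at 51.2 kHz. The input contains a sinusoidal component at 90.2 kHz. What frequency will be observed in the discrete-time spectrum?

12.2 kHz

90.2 kHz mod fs = 39 kHz.
39 kHz > fs/2 = 25.6 kHz, folds to fs − 39 kHz = 12.2 kHz.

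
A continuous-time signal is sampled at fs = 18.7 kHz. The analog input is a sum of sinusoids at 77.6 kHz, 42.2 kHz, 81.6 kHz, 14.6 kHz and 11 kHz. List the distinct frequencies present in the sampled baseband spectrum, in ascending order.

2.8 kHz, 4.1 kHz, 4.8 kHz, 6.8 kHz, 7.7 kHz

fs/2 = 9.35 kHz.
77.6 kHz mod fs = 2.8 kHz.
2.8 kHz ≤ fs/2 = 9.35 kHz, appears at 2.8 kHz.
42.2 kHz mod fs = 4.8 kHz.
4.8 kHz ≤ fs/2 = 9.35 kHz, appears at 4.8 kHz.
81.6 kHz mod fs = 6.8 kHz.
6.8 kHz ≤ fs/2 = 9.35 kHz, appears at 6.8 kHz.
14.6 kHz > fs/2 = 9.35 kHz, folds to fs − 14.6 kHz = 4.1 kHz.
11 kHz > fs/2 = 9.35 kHz, folds to fs − 11 kHz = 7.7 kHz.
Distinct values: {2.8 kHz, 4.1 kHz, 4.8 kHz, 6.8 kHz, 7.7 kHz}.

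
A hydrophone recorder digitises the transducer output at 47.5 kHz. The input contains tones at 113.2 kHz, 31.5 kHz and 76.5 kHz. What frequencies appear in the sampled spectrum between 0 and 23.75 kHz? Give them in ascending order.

fs/2 = 23.75 kHz.
113.2 kHz mod fs = 18.2 kHz.
18.2 kHz ≤ fs/2 = 23.75 kHz, appears at 18.2 kHz.
31.5 kHz > fs/2 = 23.75 kHz, folds to fs − 31.5 kHz = 16 kHz.
76.5 kHz mod fs = 29 kHz.
29 kHz > fs/2 = 23.75 kHz, folds to fs − 29 kHz = 18.5 kHz.
Distinct values: {16 kHz, 18.2 kHz, 18.5 kHz}.

16 kHz, 18.2 kHz, 18.5 kHz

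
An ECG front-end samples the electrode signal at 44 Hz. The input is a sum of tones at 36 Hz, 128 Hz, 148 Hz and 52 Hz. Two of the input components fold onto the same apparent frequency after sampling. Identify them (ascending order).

fs/2 = 22 Hz.
36 Hz > fs/2 = 22 Hz, folds to fs − 36 Hz = 8 Hz.
128 Hz mod fs = 40 Hz.
40 Hz > fs/2 = 22 Hz, folds to fs − 40 Hz = 4 Hz.
148 Hz mod fs = 16 Hz.
16 Hz ≤ fs/2 = 22 Hz, appears at 16 Hz.
52 Hz mod fs = 8 Hz.
8 Hz ≤ fs/2 = 22 Hz, appears at 8 Hz.
36 Hz and 52 Hz both map to 8 Hz.

36 Hz, 52 Hz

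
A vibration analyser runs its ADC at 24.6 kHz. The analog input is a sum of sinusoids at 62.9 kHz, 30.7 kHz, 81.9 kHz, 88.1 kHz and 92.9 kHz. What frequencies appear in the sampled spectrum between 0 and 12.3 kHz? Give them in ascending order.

fs/2 = 12.3 kHz.
62.9 kHz mod fs = 13.7 kHz.
13.7 kHz > fs/2 = 12.3 kHz, folds to fs − 13.7 kHz = 10.9 kHz.
30.7 kHz mod fs = 6.1 kHz.
6.1 kHz ≤ fs/2 = 12.3 kHz, appears at 6.1 kHz.
81.9 kHz mod fs = 8.1 kHz.
8.1 kHz ≤ fs/2 = 12.3 kHz, appears at 8.1 kHz.
88.1 kHz mod fs = 14.3 kHz.
14.3 kHz > fs/2 = 12.3 kHz, folds to fs − 14.3 kHz = 10.3 kHz.
92.9 kHz mod fs = 19.1 kHz.
19.1 kHz > fs/2 = 12.3 kHz, folds to fs − 19.1 kHz = 5.5 kHz.
Distinct values: {5.5 kHz, 6.1 kHz, 8.1 kHz, 10.3 kHz, 10.9 kHz}.

5.5 kHz, 6.1 kHz, 8.1 kHz, 10.3 kHz, 10.9 kHz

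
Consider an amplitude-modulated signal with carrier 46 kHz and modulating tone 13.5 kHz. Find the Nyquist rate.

AM sidebands sit at fc ± fm = 32.5 kHz and 59.5 kHz.
Highest-frequency component: 59.5 kHz.
Nyquist rate = 2 × 59.5 kHz = 119 kHz.

119 kHz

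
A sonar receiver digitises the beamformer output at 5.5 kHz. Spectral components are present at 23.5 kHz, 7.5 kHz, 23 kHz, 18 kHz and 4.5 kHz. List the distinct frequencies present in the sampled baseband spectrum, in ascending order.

1 kHz, 1.5 kHz, 2 kHz

fs/2 = 2.75 kHz.
23.5 kHz mod fs = 1.5 kHz.
1.5 kHz ≤ fs/2 = 2.75 kHz, appears at 1.5 kHz.
7.5 kHz mod fs = 2 kHz.
2 kHz ≤ fs/2 = 2.75 kHz, appears at 2 kHz.
23 kHz mod fs = 1 kHz.
1 kHz ≤ fs/2 = 2.75 kHz, appears at 1 kHz.
18 kHz mod fs = 1.5 kHz.
1.5 kHz ≤ fs/2 = 2.75 kHz, appears at 1.5 kHz.
4.5 kHz > fs/2 = 2.75 kHz, folds to fs − 4.5 kHz = 1 kHz.
Distinct values: {1 kHz, 1.5 kHz, 2 kHz}.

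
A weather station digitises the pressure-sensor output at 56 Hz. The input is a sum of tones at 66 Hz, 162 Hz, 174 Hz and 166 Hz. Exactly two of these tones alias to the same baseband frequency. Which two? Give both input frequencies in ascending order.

162 Hz, 174 Hz

fs/2 = 28 Hz.
66 Hz mod fs = 10 Hz.
10 Hz ≤ fs/2 = 28 Hz, appears at 10 Hz.
162 Hz mod fs = 50 Hz.
50 Hz > fs/2 = 28 Hz, folds to fs − 50 Hz = 6 Hz.
174 Hz mod fs = 6 Hz.
6 Hz ≤ fs/2 = 28 Hz, appears at 6 Hz.
166 Hz mod fs = 54 Hz.
54 Hz > fs/2 = 28 Hz, folds to fs − 54 Hz = 2 Hz.
162 Hz and 174 Hz both map to 6 Hz.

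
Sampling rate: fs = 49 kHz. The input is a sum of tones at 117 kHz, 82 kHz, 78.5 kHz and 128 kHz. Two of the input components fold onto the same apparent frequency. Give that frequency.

fs/2 = 24.5 kHz.
117 kHz mod fs = 19 kHz.
19 kHz ≤ fs/2 = 24.5 kHz, appears at 19 kHz.
82 kHz mod fs = 33 kHz.
33 kHz > fs/2 = 24.5 kHz, folds to fs − 33 kHz = 16 kHz.
78.5 kHz mod fs = 29.5 kHz.
29.5 kHz > fs/2 = 24.5 kHz, folds to fs − 29.5 kHz = 19.5 kHz.
128 kHz mod fs = 30 kHz.
30 kHz > fs/2 = 24.5 kHz, folds to fs − 30 kHz = 19 kHz.
117 kHz and 128 kHz both map to 19 kHz.

19 kHz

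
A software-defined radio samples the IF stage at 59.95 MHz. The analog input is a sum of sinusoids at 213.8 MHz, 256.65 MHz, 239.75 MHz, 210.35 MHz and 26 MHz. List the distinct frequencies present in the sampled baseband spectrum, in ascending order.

0.05 MHz, 16.85 MHz, 26 MHz, 29.45 MHz

fs/2 = 29.975 MHz.
213.8 MHz mod fs = 33.95 MHz.
33.95 MHz > fs/2 = 29.975 MHz, folds to fs − 33.95 MHz = 26 MHz.
256.65 MHz mod fs = 16.85 MHz.
16.85 MHz ≤ fs/2 = 29.975 MHz, appears at 16.85 MHz.
239.75 MHz mod fs = 59.9 MHz.
59.9 MHz > fs/2 = 29.975 MHz, folds to fs − 59.9 MHz = 0.05 MHz.
210.35 MHz mod fs = 30.5 MHz.
30.5 MHz > fs/2 = 29.975 MHz, folds to fs − 30.5 MHz = 29.45 MHz.
26 MHz ≤ fs/2 = 29.975 MHz, passes unchanged.
Distinct values: {0.05 MHz, 16.85 MHz, 26 MHz, 29.45 MHz}.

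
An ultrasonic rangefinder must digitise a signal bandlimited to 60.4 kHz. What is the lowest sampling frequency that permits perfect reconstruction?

Nyquist rate = 2 × 60.4 kHz = 120.8 kHz.

120.8 kHz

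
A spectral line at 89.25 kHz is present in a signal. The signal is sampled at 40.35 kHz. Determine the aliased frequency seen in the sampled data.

8.55 kHz

89.25 kHz mod fs = 8.55 kHz.
8.55 kHz ≤ fs/2 = 20.175 kHz, appears at 8.55 kHz.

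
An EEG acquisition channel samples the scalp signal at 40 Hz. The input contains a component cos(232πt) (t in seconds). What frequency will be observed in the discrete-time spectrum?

4 Hz

ω = 232π rad/s → f = ω/(2π) = 116 Hz.
116 Hz mod fs = 36 Hz.
36 Hz > fs/2 = 20 Hz, folds to fs − 36 Hz = 4 Hz.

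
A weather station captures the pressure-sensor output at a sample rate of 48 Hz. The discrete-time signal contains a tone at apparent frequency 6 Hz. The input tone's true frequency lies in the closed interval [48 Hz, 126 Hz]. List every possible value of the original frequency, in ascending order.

54 Hz, 90 Hz, 102 Hz

Frequencies that alias to 6 Hz are k·fs ± 6 Hz for integer k ≥ 0.
k=0: 6 Hz.
k=1: 42 Hz, 54 Hz.
k=2: 90 Hz, 102 Hz.
k=3: 138 Hz, 150 Hz.
Within [48 Hz, 126 Hz]: 54 Hz, 90 Hz, 102 Hz.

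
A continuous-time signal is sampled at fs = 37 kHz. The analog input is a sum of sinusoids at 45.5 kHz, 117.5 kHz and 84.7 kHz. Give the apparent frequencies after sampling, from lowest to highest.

6.5 kHz, 8.5 kHz, 10.7 kHz

fs/2 = 18.5 kHz.
45.5 kHz mod fs = 8.5 kHz.
8.5 kHz ≤ fs/2 = 18.5 kHz, appears at 8.5 kHz.
117.5 kHz mod fs = 6.5 kHz.
6.5 kHz ≤ fs/2 = 18.5 kHz, appears at 6.5 kHz.
84.7 kHz mod fs = 10.7 kHz.
10.7 kHz ≤ fs/2 = 18.5 kHz, appears at 10.7 kHz.
Distinct values: {6.5 kHz, 8.5 kHz, 10.7 kHz}.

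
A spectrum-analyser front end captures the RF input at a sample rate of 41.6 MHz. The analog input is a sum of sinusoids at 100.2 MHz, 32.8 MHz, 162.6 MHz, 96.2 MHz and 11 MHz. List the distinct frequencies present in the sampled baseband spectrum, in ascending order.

3.8 MHz, 8.8 MHz, 11 MHz, 13 MHz, 17 MHz

fs/2 = 20.8 MHz.
100.2 MHz mod fs = 17 MHz.
17 MHz ≤ fs/2 = 20.8 MHz, appears at 17 MHz.
32.8 MHz > fs/2 = 20.8 MHz, folds to fs − 32.8 MHz = 8.8 MHz.
162.6 MHz mod fs = 37.8 MHz.
37.8 MHz > fs/2 = 20.8 MHz, folds to fs − 37.8 MHz = 3.8 MHz.
96.2 MHz mod fs = 13 MHz.
13 MHz ≤ fs/2 = 20.8 MHz, appears at 13 MHz.
11 MHz ≤ fs/2 = 20.8 MHz, passes unchanged.
Distinct values: {3.8 MHz, 8.8 MHz, 11 MHz, 13 MHz, 17 MHz}.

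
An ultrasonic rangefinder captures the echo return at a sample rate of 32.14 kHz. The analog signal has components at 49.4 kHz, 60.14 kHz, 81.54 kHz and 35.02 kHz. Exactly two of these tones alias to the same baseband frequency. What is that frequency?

14.88 kHz

fs/2 = 16.07 kHz.
49.4 kHz mod fs = 17.26 kHz.
17.26 kHz > fs/2 = 16.07 kHz, folds to fs − 17.26 kHz = 14.88 kHz.
60.14 kHz mod fs = 28 kHz.
28 kHz > fs/2 = 16.07 kHz, folds to fs − 28 kHz = 4.14 kHz.
81.54 kHz mod fs = 17.26 kHz.
17.26 kHz > fs/2 = 16.07 kHz, folds to fs − 17.26 kHz = 14.88 kHz.
35.02 kHz mod fs = 2.88 kHz.
2.88 kHz ≤ fs/2 = 16.07 kHz, appears at 2.88 kHz.
49.4 kHz and 81.54 kHz both map to 14.88 kHz.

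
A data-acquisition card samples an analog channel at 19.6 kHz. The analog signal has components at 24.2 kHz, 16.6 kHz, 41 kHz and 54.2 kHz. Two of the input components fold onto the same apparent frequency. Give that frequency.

fs/2 = 9.8 kHz.
24.2 kHz mod fs = 4.6 kHz.
4.6 kHz ≤ fs/2 = 9.8 kHz, appears at 4.6 kHz.
16.6 kHz > fs/2 = 9.8 kHz, folds to fs − 16.6 kHz = 3 kHz.
41 kHz mod fs = 1.8 kHz.
1.8 kHz ≤ fs/2 = 9.8 kHz, appears at 1.8 kHz.
54.2 kHz mod fs = 15 kHz.
15 kHz > fs/2 = 9.8 kHz, folds to fs − 15 kHz = 4.6 kHz.
24.2 kHz and 54.2 kHz both map to 4.6 kHz.

4.6 kHz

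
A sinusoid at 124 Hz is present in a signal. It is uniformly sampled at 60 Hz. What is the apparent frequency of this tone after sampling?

124 Hz mod fs = 4 Hz.
4 Hz ≤ fs/2 = 30 Hz, appears at 4 Hz.

4 Hz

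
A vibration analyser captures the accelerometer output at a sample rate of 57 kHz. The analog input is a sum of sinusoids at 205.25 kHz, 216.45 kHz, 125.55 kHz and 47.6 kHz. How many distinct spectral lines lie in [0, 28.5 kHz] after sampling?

fs/2 = 28.5 kHz.
205.25 kHz mod fs = 34.25 kHz.
34.25 kHz > fs/2 = 28.5 kHz, folds to fs − 34.25 kHz = 22.75 kHz.
216.45 kHz mod fs = 45.45 kHz.
45.45 kHz > fs/2 = 28.5 kHz, folds to fs − 45.45 kHz = 11.55 kHz.
125.55 kHz mod fs = 11.55 kHz.
11.55 kHz ≤ fs/2 = 28.5 kHz, appears at 11.55 kHz.
47.6 kHz > fs/2 = 28.5 kHz, folds to fs − 47.6 kHz = 9.4 kHz.
Distinct values: {9.4 kHz, 11.55 kHz, 22.75 kHz} → 3.

3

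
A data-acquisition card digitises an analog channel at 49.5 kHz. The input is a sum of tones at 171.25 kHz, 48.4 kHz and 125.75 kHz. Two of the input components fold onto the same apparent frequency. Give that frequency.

fs/2 = 24.75 kHz.
171.25 kHz mod fs = 22.75 kHz.
22.75 kHz ≤ fs/2 = 24.75 kHz, appears at 22.75 kHz.
48.4 kHz > fs/2 = 24.75 kHz, folds to fs − 48.4 kHz = 1.1 kHz.
125.75 kHz mod fs = 26.75 kHz.
26.75 kHz > fs/2 = 24.75 kHz, folds to fs − 26.75 kHz = 22.75 kHz.
125.75 kHz and 171.25 kHz both map to 22.75 kHz.

22.75 kHz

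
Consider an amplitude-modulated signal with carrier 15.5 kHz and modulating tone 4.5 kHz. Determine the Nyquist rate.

40 kHz

AM sidebands sit at fc ± fm = 11 kHz and 20 kHz.
Highest-frequency component: 20 kHz.
Nyquist rate = 2 × 20 kHz = 40 kHz.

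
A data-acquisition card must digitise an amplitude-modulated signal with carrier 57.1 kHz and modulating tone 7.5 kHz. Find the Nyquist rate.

129.2 kHz

AM sidebands sit at fc ± fm = 49.6 kHz and 64.6 kHz.
Highest-frequency component: 64.6 kHz.
Nyquist rate = 2 × 64.6 kHz = 129.2 kHz.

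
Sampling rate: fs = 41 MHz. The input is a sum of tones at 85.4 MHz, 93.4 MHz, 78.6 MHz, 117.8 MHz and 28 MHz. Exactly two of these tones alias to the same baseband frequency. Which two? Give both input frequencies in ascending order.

fs/2 = 20.5 MHz.
85.4 MHz mod fs = 3.4 MHz.
3.4 MHz ≤ fs/2 = 20.5 MHz, appears at 3.4 MHz.
93.4 MHz mod fs = 11.4 MHz.
11.4 MHz ≤ fs/2 = 20.5 MHz, appears at 11.4 MHz.
78.6 MHz mod fs = 37.6 MHz.
37.6 MHz > fs/2 = 20.5 MHz, folds to fs − 37.6 MHz = 3.4 MHz.
117.8 MHz mod fs = 35.8 MHz.
35.8 MHz > fs/2 = 20.5 MHz, folds to fs − 35.8 MHz = 5.2 MHz.
28 MHz > fs/2 = 20.5 MHz, folds to fs − 28 MHz = 13 MHz.
78.6 MHz and 85.4 MHz both map to 3.4 MHz.

78.6 MHz, 85.4 MHz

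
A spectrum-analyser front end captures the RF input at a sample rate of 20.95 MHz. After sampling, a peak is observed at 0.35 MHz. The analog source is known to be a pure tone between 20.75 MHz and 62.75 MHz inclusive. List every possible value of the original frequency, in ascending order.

Frequencies that alias to 0.35 MHz are k·fs ± 0.35 MHz for integer k ≥ 0.
k=0: 0.35 MHz.
k=1: 20.6 MHz, 21.3 MHz.
k=2: 41.55 MHz, 42.25 MHz.
k=3: 62.5 MHz, 63.2 MHz.
k=4: 83.45 MHz, 84.15 MHz.
Within [20.75 MHz, 62.75 MHz]: 21.3 MHz, 41.55 MHz, 42.25 MHz, 62.5 MHz.

21.3 MHz, 41.55 MHz, 42.25 MHz, 62.5 MHz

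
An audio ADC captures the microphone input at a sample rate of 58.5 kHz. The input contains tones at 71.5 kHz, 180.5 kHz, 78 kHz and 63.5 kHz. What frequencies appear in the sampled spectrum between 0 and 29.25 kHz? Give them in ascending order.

fs/2 = 29.25 kHz.
71.5 kHz mod fs = 13 kHz.
13 kHz ≤ fs/2 = 29.25 kHz, appears at 13 kHz.
180.5 kHz mod fs = 5 kHz.
5 kHz ≤ fs/2 = 29.25 kHz, appears at 5 kHz.
78 kHz mod fs = 19.5 kHz.
19.5 kHz ≤ fs/2 = 29.25 kHz, appears at 19.5 kHz.
63.5 kHz mod fs = 5 kHz.
5 kHz ≤ fs/2 = 29.25 kHz, appears at 5 kHz.
Distinct values: {5 kHz, 13 kHz, 19.5 kHz}.

5 kHz, 13 kHz, 19.5 kHz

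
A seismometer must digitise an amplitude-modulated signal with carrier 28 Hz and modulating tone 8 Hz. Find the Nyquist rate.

72 Hz

AM sidebands sit at fc ± fm = 20 Hz and 36 Hz.
Highest-frequency component: 36 Hz.
Nyquist rate = 2 × 36 Hz = 72 Hz.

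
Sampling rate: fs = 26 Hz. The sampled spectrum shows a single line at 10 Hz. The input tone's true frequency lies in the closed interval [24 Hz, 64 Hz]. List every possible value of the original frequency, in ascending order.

36 Hz, 42 Hz, 62 Hz

Frequencies that alias to 10 Hz are k·fs ± 10 Hz for integer k ≥ 0.
k=0: 10 Hz.
k=1: 16 Hz, 36 Hz.
k=2: 42 Hz, 62 Hz.
k=3: 68 Hz, 88 Hz.
Within [24 Hz, 64 Hz]: 36 Hz, 42 Hz, 62 Hz.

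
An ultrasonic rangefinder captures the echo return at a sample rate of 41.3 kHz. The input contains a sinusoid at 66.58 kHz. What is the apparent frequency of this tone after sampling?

16.02 kHz

66.58 kHz mod fs = 25.28 kHz.
25.28 kHz > fs/2 = 20.65 kHz, folds to fs − 25.28 kHz = 16.02 kHz.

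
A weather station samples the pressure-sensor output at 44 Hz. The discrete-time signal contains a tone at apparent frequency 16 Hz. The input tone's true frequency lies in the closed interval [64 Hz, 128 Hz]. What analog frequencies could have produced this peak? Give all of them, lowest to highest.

Frequencies that alias to 16 Hz are k·fs ± 16 Hz for integer k ≥ 0.
k=0: 16 Hz.
k=1: 28 Hz, 60 Hz.
k=2: 72 Hz, 104 Hz.
k=3: 116 Hz, 148 Hz.
k=4: 160 Hz, 192 Hz.
Within [64 Hz, 128 Hz]: 72 Hz, 104 Hz, 116 Hz.

72 Hz, 104 Hz, 116 Hz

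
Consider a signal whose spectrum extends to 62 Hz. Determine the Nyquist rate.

Nyquist rate = 2 × 62 Hz = 124 Hz.

124 Hz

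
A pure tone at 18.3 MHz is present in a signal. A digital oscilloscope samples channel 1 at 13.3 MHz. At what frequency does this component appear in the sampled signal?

5 MHz

18.3 MHz mod fs = 5 MHz.
5 MHz ≤ fs/2 = 6.65 MHz, appears at 5 MHz.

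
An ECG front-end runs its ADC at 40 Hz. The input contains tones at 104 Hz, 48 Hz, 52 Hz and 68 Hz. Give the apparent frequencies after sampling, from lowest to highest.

8 Hz, 12 Hz, 16 Hz

fs/2 = 20 Hz.
104 Hz mod fs = 24 Hz.
24 Hz > fs/2 = 20 Hz, folds to fs − 24 Hz = 16 Hz.
48 Hz mod fs = 8 Hz.
8 Hz ≤ fs/2 = 20 Hz, appears at 8 Hz.
52 Hz mod fs = 12 Hz.
12 Hz ≤ fs/2 = 20 Hz, appears at 12 Hz.
68 Hz mod fs = 28 Hz.
28 Hz > fs/2 = 20 Hz, folds to fs − 28 Hz = 12 Hz.
Distinct values: {8 Hz, 12 Hz, 16 Hz}.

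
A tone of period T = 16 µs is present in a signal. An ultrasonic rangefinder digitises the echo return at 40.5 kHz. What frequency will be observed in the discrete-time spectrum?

18.5 kHz

T = 16 µs → f = 1/T = 62.5 kHz.
62.5 kHz mod fs = 22 kHz.
22 kHz > fs/2 = 20.25 kHz, folds to fs − 22 kHz = 18.5 kHz.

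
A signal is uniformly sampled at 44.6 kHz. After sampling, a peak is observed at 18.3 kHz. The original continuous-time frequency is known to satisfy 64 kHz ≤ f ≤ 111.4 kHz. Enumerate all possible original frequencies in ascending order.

70.9 kHz, 107.5 kHz

Frequencies that alias to 18.3 kHz are k·fs ± 18.3 kHz for integer k ≥ 0.
k=0: 18.3 kHz.
k=1: 26.3 kHz, 62.9 kHz.
k=2: 70.9 kHz, 107.5 kHz.
k=3: 115.5 kHz, 152.1 kHz.
Within [64 kHz, 111.4 kHz]: 70.9 kHz, 107.5 kHz.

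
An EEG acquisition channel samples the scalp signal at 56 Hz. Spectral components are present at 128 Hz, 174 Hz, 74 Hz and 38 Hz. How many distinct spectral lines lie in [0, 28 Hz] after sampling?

3

fs/2 = 28 Hz.
128 Hz mod fs = 16 Hz.
16 Hz ≤ fs/2 = 28 Hz, appears at 16 Hz.
174 Hz mod fs = 6 Hz.
6 Hz ≤ fs/2 = 28 Hz, appears at 6 Hz.
74 Hz mod fs = 18 Hz.
18 Hz ≤ fs/2 = 28 Hz, appears at 18 Hz.
38 Hz > fs/2 = 28 Hz, folds to fs − 38 Hz = 18 Hz.
Distinct values: {6 Hz, 16 Hz, 18 Hz} → 3.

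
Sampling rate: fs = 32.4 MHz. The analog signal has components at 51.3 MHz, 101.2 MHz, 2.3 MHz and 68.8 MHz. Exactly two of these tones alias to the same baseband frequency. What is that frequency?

4 MHz

fs/2 = 16.2 MHz.
51.3 MHz mod fs = 18.9 MHz.
18.9 MHz > fs/2 = 16.2 MHz, folds to fs − 18.9 MHz = 13.5 MHz.
101.2 MHz mod fs = 4 MHz.
4 MHz ≤ fs/2 = 16.2 MHz, appears at 4 MHz.
2.3 MHz ≤ fs/2 = 16.2 MHz, passes unchanged.
68.8 MHz mod fs = 4 MHz.
4 MHz ≤ fs/2 = 16.2 MHz, appears at 4 MHz.
68.8 MHz and 101.2 MHz both map to 4 MHz.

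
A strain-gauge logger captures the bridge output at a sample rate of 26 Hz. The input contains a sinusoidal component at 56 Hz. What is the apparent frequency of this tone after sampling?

56 Hz mod fs = 4 Hz.
4 Hz ≤ fs/2 = 13 Hz, appears at 4 Hz.

4 Hz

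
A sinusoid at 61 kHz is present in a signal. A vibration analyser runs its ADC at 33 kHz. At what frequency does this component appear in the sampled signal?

5 kHz

61 kHz mod fs = 28 kHz.
28 kHz > fs/2 = 16.5 kHz, folds to fs − 28 kHz = 5 kHz.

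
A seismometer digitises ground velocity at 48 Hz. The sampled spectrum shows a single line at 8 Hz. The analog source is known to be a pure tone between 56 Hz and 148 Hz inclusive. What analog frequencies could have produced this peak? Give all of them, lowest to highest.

Frequencies that alias to 8 Hz are k·fs ± 8 Hz for integer k ≥ 0.
k=0: 8 Hz.
k=1: 40 Hz, 56 Hz.
k=2: 88 Hz, 104 Hz.
k=3: 136 Hz, 152 Hz.
k=4: 184 Hz, 200 Hz.
Within [56 Hz, 148 Hz]: 56 Hz, 88 Hz, 104 Hz, 136 Hz.

56 Hz, 88 Hz, 104 Hz, 136 Hz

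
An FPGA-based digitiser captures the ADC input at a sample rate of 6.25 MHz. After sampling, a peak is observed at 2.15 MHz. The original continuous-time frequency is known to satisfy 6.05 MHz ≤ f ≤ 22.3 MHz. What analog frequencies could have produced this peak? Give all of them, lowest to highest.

Frequencies that alias to 2.15 MHz are k·fs ± 2.15 MHz for integer k ≥ 0.
k=0: 2.15 MHz.
k=1: 4.1 MHz, 8.4 MHz.
k=2: 10.35 MHz, 14.65 MHz.
k=3: 16.6 MHz, 20.9 MHz.
k=4: 22.85 MHz, 27.15 MHz.
Within [6.05 MHz, 22.3 MHz]: 8.4 MHz, 10.35 MHz, 14.65 MHz, 16.6 MHz, 20.9 MHz.

8.4 MHz, 10.35 MHz, 14.65 MHz, 16.6 MHz, 20.9 MHz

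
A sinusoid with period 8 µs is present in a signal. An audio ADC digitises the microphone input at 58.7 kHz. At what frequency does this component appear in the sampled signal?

T = 8 µs → f = 1/T = 125 kHz.
125 kHz mod fs = 7.6 kHz.
7.6 kHz ≤ fs/2 = 29.35 kHz, appears at 7.6 kHz.

7.6 kHz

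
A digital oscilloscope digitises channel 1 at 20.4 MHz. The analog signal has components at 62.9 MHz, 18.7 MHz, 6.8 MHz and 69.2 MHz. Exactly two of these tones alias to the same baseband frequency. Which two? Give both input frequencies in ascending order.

fs/2 = 10.2 MHz.
62.9 MHz mod fs = 1.7 MHz.
1.7 MHz ≤ fs/2 = 10.2 MHz, appears at 1.7 MHz.
18.7 MHz > fs/2 = 10.2 MHz, folds to fs − 18.7 MHz = 1.7 MHz.
6.8 MHz ≤ fs/2 = 10.2 MHz, passes unchanged.
69.2 MHz mod fs = 8 MHz.
8 MHz ≤ fs/2 = 10.2 MHz, appears at 8 MHz.
18.7 MHz and 62.9 MHz both map to 1.7 MHz.

18.7 MHz, 62.9 MHz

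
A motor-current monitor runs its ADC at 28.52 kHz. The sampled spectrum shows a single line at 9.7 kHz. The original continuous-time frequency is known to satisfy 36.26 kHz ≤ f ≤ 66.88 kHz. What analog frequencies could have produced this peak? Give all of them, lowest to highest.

38.22 kHz, 47.34 kHz, 66.74 kHz

Frequencies that alias to 9.7 kHz are k·fs ± 9.7 kHz for integer k ≥ 0.
k=0: 9.7 kHz.
k=1: 18.82 kHz, 38.22 kHz.
k=2: 47.34 kHz, 66.74 kHz.
k=3: 75.86 kHz, 95.26 kHz.
Within [36.26 kHz, 66.88 kHz]: 38.22 kHz, 47.34 kHz, 66.74 kHz.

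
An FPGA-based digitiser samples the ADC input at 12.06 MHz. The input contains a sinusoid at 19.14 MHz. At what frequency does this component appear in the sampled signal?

4.98 MHz

19.14 MHz mod fs = 7.08 MHz.
7.08 MHz > fs/2 = 6.03 MHz, folds to fs − 7.08 MHz = 4.98 MHz.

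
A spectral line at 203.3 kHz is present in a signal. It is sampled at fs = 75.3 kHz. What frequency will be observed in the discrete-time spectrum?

22.6 kHz

203.3 kHz mod fs = 52.7 kHz.
52.7 kHz > fs/2 = 37.65 kHz, folds to fs − 52.7 kHz = 22.6 kHz.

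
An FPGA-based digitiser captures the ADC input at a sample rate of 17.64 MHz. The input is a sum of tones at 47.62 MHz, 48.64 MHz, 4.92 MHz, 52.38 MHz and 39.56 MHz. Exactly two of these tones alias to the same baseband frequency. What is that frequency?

fs/2 = 8.82 MHz.
47.62 MHz mod fs = 12.34 MHz.
12.34 MHz > fs/2 = 8.82 MHz, folds to fs − 12.34 MHz = 5.3 MHz.
48.64 MHz mod fs = 13.36 MHz.
13.36 MHz > fs/2 = 8.82 MHz, folds to fs − 13.36 MHz = 4.28 MHz.
4.92 MHz ≤ fs/2 = 8.82 MHz, passes unchanged.
52.38 MHz mod fs = 17.1 MHz.
17.1 MHz > fs/2 = 8.82 MHz, folds to fs − 17.1 MHz = 0.54 MHz.
39.56 MHz mod fs = 4.28 MHz.
4.28 MHz ≤ fs/2 = 8.82 MHz, appears at 4.28 MHz.
39.56 MHz and 48.64 MHz both map to 4.28 MHz.

4.28 MHz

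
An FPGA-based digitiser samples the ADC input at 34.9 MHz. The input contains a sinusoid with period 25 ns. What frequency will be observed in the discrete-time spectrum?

T = 25 ns → f = 1/T = 40 MHz.
40 MHz mod fs = 5.1 MHz.
5.1 MHz ≤ fs/2 = 17.45 MHz, appears at 5.1 MHz.

5.1 MHz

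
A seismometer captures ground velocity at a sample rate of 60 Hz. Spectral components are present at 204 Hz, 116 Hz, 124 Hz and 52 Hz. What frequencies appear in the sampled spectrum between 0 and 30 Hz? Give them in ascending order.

4 Hz, 8 Hz, 24 Hz

fs/2 = 30 Hz.
204 Hz mod fs = 24 Hz.
24 Hz ≤ fs/2 = 30 Hz, appears at 24 Hz.
116 Hz mod fs = 56 Hz.
56 Hz > fs/2 = 30 Hz, folds to fs − 56 Hz = 4 Hz.
124 Hz mod fs = 4 Hz.
4 Hz ≤ fs/2 = 30 Hz, appears at 4 Hz.
52 Hz > fs/2 = 30 Hz, folds to fs − 52 Hz = 8 Hz.
Distinct values: {4 Hz, 8 Hz, 24 Hz}.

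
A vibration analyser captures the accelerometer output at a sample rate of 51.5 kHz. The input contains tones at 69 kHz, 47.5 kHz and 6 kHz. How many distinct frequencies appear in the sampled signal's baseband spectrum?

3

fs/2 = 25.75 kHz.
69 kHz mod fs = 17.5 kHz.
17.5 kHz ≤ fs/2 = 25.75 kHz, appears at 17.5 kHz.
47.5 kHz > fs/2 = 25.75 kHz, folds to fs − 47.5 kHz = 4 kHz.
6 kHz ≤ fs/2 = 25.75 kHz, passes unchanged.
Distinct values: {4 kHz, 6 kHz, 17.5 kHz} → 3.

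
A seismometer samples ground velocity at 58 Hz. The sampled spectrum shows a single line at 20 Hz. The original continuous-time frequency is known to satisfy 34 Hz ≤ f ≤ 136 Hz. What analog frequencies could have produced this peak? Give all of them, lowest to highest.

38 Hz, 78 Hz, 96 Hz, 136 Hz

Frequencies that alias to 20 Hz are k·fs ± 20 Hz for integer k ≥ 0.
k=0: 20 Hz.
k=1: 38 Hz, 78 Hz.
k=2: 96 Hz, 136 Hz.
k=3: 154 Hz, 194 Hz.
Within [34 Hz, 136 Hz]: 38 Hz, 78 Hz, 96 Hz, 136 Hz.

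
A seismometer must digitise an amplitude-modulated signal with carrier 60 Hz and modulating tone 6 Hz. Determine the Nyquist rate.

132 Hz

AM sidebands sit at fc ± fm = 54 Hz and 66 Hz.
Highest-frequency component: 66 Hz.
Nyquist rate = 2 × 66 Hz = 132 Hz.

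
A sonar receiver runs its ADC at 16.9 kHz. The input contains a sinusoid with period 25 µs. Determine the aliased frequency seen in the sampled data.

6.2 kHz

T = 25 µs → f = 1/T = 40 kHz.
40 kHz mod fs = 6.2 kHz.
6.2 kHz ≤ fs/2 = 8.45 kHz, appears at 6.2 kHz.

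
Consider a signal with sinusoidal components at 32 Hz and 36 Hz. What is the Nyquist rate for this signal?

Highest-frequency component: 36 Hz.
Nyquist rate = 2 × 36 Hz = 72 Hz.

72 Hz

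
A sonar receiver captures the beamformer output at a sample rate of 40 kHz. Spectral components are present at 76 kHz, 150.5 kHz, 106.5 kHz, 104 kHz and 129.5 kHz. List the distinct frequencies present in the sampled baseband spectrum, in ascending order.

4 kHz, 9.5 kHz, 13.5 kHz, 16 kHz

fs/2 = 20 kHz.
76 kHz mod fs = 36 kHz.
36 kHz > fs/2 = 20 kHz, folds to fs − 36 kHz = 4 kHz.
150.5 kHz mod fs = 30.5 kHz.
30.5 kHz > fs/2 = 20 kHz, folds to fs − 30.5 kHz = 9.5 kHz.
106.5 kHz mod fs = 26.5 kHz.
26.5 kHz > fs/2 = 20 kHz, folds to fs − 26.5 kHz = 13.5 kHz.
104 kHz mod fs = 24 kHz.
24 kHz > fs/2 = 20 kHz, folds to fs − 24 kHz = 16 kHz.
129.5 kHz mod fs = 9.5 kHz.
9.5 kHz ≤ fs/2 = 20 kHz, appears at 9.5 kHz.
Distinct values: {4 kHz, 9.5 kHz, 13.5 kHz, 16 kHz}.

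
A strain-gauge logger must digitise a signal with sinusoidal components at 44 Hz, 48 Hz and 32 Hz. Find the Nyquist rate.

Highest-frequency component: 48 Hz.
Nyquist rate = 2 × 48 Hz = 96 Hz.

96 Hz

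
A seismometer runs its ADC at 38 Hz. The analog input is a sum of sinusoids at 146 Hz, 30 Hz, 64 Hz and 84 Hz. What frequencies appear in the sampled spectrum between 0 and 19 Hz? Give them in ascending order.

6 Hz, 8 Hz, 12 Hz

fs/2 = 19 Hz.
146 Hz mod fs = 32 Hz.
32 Hz > fs/2 = 19 Hz, folds to fs − 32 Hz = 6 Hz.
30 Hz > fs/2 = 19 Hz, folds to fs − 30 Hz = 8 Hz.
64 Hz mod fs = 26 Hz.
26 Hz > fs/2 = 19 Hz, folds to fs − 26 Hz = 12 Hz.
84 Hz mod fs = 8 Hz.
8 Hz ≤ fs/2 = 19 Hz, appears at 8 Hz.
Distinct values: {6 Hz, 8 Hz, 12 Hz}.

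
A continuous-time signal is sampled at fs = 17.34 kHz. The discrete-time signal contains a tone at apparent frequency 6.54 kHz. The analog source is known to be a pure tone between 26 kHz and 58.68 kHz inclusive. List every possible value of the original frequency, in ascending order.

Frequencies that alias to 6.54 kHz are k·fs ± 6.54 kHz for integer k ≥ 0.
k=0: 6.54 kHz.
k=1: 10.8 kHz, 23.88 kHz.
k=2: 28.14 kHz, 41.22 kHz.
k=3: 45.48 kHz, 58.56 kHz.
k=4: 62.82 kHz, 75.9 kHz.
Within [26 kHz, 58.68 kHz]: 28.14 kHz, 41.22 kHz, 45.48 kHz, 58.56 kHz.

28.14 kHz, 41.22 kHz, 45.48 kHz, 58.56 kHz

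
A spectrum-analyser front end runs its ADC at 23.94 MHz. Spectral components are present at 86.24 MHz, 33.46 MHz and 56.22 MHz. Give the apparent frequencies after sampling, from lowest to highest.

fs/2 = 11.97 MHz.
86.24 MHz mod fs = 14.42 MHz.
14.42 MHz > fs/2 = 11.97 MHz, folds to fs − 14.42 MHz = 9.52 MHz.
33.46 MHz mod fs = 9.52 MHz.
9.52 MHz ≤ fs/2 = 11.97 MHz, appears at 9.52 MHz.
56.22 MHz mod fs = 8.34 MHz.
8.34 MHz ≤ fs/2 = 11.97 MHz, appears at 8.34 MHz.
Distinct values: {8.34 MHz, 9.52 MHz}.

8.34 MHz, 9.52 MHz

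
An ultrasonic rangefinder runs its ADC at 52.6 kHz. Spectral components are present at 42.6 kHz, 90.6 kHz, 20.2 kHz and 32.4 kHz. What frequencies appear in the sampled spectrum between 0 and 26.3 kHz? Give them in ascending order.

10 kHz, 14.6 kHz, 20.2 kHz

fs/2 = 26.3 kHz.
42.6 kHz > fs/2 = 26.3 kHz, folds to fs − 42.6 kHz = 10 kHz.
90.6 kHz mod fs = 38 kHz.
38 kHz > fs/2 = 26.3 kHz, folds to fs − 38 kHz = 14.6 kHz.
20.2 kHz ≤ fs/2 = 26.3 kHz, passes unchanged.
32.4 kHz > fs/2 = 26.3 kHz, folds to fs − 32.4 kHz = 20.2 kHz.
Distinct values: {10 kHz, 14.6 kHz, 20.2 kHz}.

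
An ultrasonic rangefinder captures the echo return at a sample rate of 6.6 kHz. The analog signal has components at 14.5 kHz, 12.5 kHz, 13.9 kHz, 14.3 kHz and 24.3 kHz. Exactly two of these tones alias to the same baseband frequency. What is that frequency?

fs/2 = 3.3 kHz.
14.5 kHz mod fs = 1.3 kHz.
1.3 kHz ≤ fs/2 = 3.3 kHz, appears at 1.3 kHz.
12.5 kHz mod fs = 5.9 kHz.
5.9 kHz > fs/2 = 3.3 kHz, folds to fs − 5.9 kHz = 0.7 kHz.
13.9 kHz mod fs = 0.7 kHz.
0.7 kHz ≤ fs/2 = 3.3 kHz, appears at 0.7 kHz.
14.3 kHz mod fs = 1.1 kHz.
1.1 kHz ≤ fs/2 = 3.3 kHz, appears at 1.1 kHz.
24.3 kHz mod fs = 4.5 kHz.
4.5 kHz > fs/2 = 3.3 kHz, folds to fs − 4.5 kHz = 2.1 kHz.
12.5 kHz and 13.9 kHz both map to 0.7 kHz.

0.7 kHz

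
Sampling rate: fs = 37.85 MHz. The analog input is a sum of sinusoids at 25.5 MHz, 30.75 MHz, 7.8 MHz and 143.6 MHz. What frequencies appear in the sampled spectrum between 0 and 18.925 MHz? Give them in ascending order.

7.1 MHz, 7.8 MHz, 12.35 MHz

fs/2 = 18.925 MHz.
25.5 MHz > fs/2 = 18.925 MHz, folds to fs − 25.5 MHz = 12.35 MHz.
30.75 MHz > fs/2 = 18.925 MHz, folds to fs − 30.75 MHz = 7.1 MHz.
7.8 MHz ≤ fs/2 = 18.925 MHz, passes unchanged.
143.6 MHz mod fs = 30.05 MHz.
30.05 MHz > fs/2 = 18.925 MHz, folds to fs − 30.05 MHz = 7.8 MHz.
Distinct values: {7.1 MHz, 7.8 MHz, 12.35 MHz}.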